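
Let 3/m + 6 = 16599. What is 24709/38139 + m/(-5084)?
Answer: 694807257097/1072453576956 ≈ 0.64787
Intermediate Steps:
m = 1/5531 (m = 3/(-6 + 16599) = 3/16593 = 3*(1/16593) = 1/5531 ≈ 0.00018080)
24709/38139 + m/(-5084) = 24709/38139 + (1/5531)/(-5084) = 24709*(1/38139) + (1/5531)*(-1/5084) = 24709/38139 - 1/28119604 = 694807257097/1072453576956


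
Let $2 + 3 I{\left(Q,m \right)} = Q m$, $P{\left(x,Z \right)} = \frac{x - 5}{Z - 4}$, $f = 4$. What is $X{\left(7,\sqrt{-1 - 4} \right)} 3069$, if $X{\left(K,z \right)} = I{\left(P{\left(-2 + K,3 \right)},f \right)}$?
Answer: $-2046$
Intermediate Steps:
$P{\left(x,Z \right)} = \frac{-5 + x}{-4 + Z}$
$I{\left(Q,m \right)} = - \frac{2}{3} + \frac{Q m}{3}$
$X{\left(K,z \right)} = \frac{26}{3} - \frac{4 K}{3}$ ($X{\left(K,z \right)} = - \frac{2}{3} + \frac{1}{3} \frac{-5 + \left(-2 + K\right)}{-4 + 3} \cdot 4 = - \frac{2}{3} + \frac{1}{3} \frac{-7 + K}{-1} \cdot 4 = - \frac{2}{3} + \frac{1}{3} \left(- (-7 + K)\right) 4 = - \frac{2}{3} + \frac{1}{3} \left(7 - K\right) 4 = - \frac{2}{3} - \left(- \frac{28}{3} + \frac{4 K}{3}\right) = \frac{26}{3} - \frac{4 K}{3}$)
$X{\left(7,\sqrt{-1 - 4} \right)} 3069 = \left(\frac{26}{3} - \frac{28}{3}\right) 3069 = \left(- \frac{2}{3}\right) 3069 = -2046$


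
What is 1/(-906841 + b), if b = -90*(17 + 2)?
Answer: -1/908551 ≈ -1.1007e-6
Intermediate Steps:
b = -1710 (b = -90*19 = -45*38 = -1710)
1/(-906841 + b) = 1/(-906841 - 1710) = 1/(-908551) = -1/908551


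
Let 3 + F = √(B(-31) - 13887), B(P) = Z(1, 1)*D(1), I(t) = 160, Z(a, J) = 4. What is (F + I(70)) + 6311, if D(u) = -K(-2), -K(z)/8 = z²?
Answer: 6468 + I*√13759 ≈ 6468.0 + 117.3*I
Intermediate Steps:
K(z) = -8*z²
D(u) = 32 (D(u) = -(-8)*(-2)² = -(-8)*4 = -1*(-32) = 32)
B(P) = 128 (B(P) = 4*32 = 128)
F = -3 + I*√13759 (F = -3 + √(128 - 13887) = -3 + √(-13759) = -3 + I*√13759 ≈ -3.0 + 117.3*I)
(F + I(70)) + 6311 = ((-3 + I*√13759) + 160) + 6311 = (157 + I*√13759) + 6311 = 6468 + I*√13759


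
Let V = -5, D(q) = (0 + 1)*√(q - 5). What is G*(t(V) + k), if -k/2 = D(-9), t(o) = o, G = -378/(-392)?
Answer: -135/28 - 27*I*√14/14 ≈ -4.8214 - 7.2161*I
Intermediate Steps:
G = 27/28 (G = -378*(-1/392) = 27/28 ≈ 0.96429)
D(q) = √(-5 + q) (D(q) = 1*√(-5 + q) = √(-5 + q))
k = -2*I*√14 (k = -2*√(-5 - 9) = -2*I*√14 ≈ -7.4833*I)
G*(t(V) + k) = 27*(-5 - 2*I*√14)/28 = -135/28 - 27*I*√14/14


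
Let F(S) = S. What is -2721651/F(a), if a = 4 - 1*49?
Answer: 907217/15 ≈ 60481.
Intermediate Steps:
a = -45 (a = 4 - 49 = -45)
-2721651/F(a) = -2721651/(-45) = -2721651*(-1/45) = 907217/15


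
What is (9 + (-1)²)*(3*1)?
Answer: 30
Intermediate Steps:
(9 + (-1)²)*(3*1) = (9 + 1)*3 = 10*3 = 30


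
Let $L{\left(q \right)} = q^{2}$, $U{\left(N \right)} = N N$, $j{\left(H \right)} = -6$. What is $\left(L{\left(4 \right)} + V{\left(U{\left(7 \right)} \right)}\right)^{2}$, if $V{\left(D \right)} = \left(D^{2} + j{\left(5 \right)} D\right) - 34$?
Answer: $4363921$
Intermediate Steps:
$U{\left(N \right)} = N^{2}$
$V{\left(D \right)} = -34 + D^{2} - 6 D$ ($V{\left(D \right)} = \left(D^{2} - 6 D\right) - 34 = -34 + D^{2} - 6 D$)
$\left(L{\left(4 \right)} + V{\left(U{\left(7 \right)} \right)}\right)^{2} = \left(4^{2} - \left(34 - 2401 + 294\right)\right)^{2} = \left(16 - \left(328 - 2401\right)\right)^{2} = \left(16 - -2073\right)^{2} = \left(16 + 2073\right)^{2} = 2089^{2} = 4363921$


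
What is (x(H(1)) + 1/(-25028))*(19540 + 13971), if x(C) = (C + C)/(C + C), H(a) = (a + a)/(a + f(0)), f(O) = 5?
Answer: 838679797/25028 ≈ 33510.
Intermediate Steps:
H(a) = 2*a/(5 + a) (H(a) = (a + a)/(a + 5) = (2*a)/(5 + a) = 2*a/(5 + a))
x(C) = 1 (x(C) = (2*C)/((2*C)) = (2*C)*(1/(2*C)) = 1)
(x(H(1)) + 1/(-25028))*(19540 + 13971) = (1 + 1/(-25028))*(19540 + 13971) = (1 - 1/25028)*33511 = (25027/25028)*33511 = 838679797/25028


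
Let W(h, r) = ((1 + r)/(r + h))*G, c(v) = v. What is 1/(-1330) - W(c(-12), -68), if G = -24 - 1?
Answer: 222767/10640 ≈ 20.937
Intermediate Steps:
G = -25
W(h, r) = -25*(1 + r)/(h + r) (W(h, r) = ((1 + r)/(r + h))*(-25) = ((1 + r)/(h + r))*(-25) = -25*(1 + r)/(h + r))
1/(-1330) - W(c(-12), -68) = 1/(-1330) - 25*(-1 - 1*(-68))/(-12 - 68) = -1/1330 - 25*(-1 + 68)/(-80) = -1/1330 - 25*(-1)*67/80 = -1/1330 - 1*(-335/16) = -1/1330 + 335/16 = 222767/10640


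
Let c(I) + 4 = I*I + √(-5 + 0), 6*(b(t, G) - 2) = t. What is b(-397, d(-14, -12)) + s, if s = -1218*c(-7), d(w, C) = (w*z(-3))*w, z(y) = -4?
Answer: -329245/6 - 1218*I*√5 ≈ -54874.0 - 2723.5*I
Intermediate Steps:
d(w, C) = -4*w² (d(w, C) = (w*(-4))*w = (-4*w)*w = -4*w²)
b(t, G) = 2 + t/6
c(I) = -4 + I² + I*√5 (c(I) = -4 + (I*I + √(-5 + 0)) = -4 + (I² + √(-5)) = -4 + (I² + I*√5) = -4 + I² + I*√5)
s = -54810 - 1218*I*√5 (s = -1218*(-4 + (-7)² + I*√5) = -1218*(-4 + 49 + I*√5) = -1218*(45 + I*√5) = -54810 - 1218*I*√5 ≈ -54810.0 - 2723.5*I)
b(-397, d(-14, -12)) + s = (2 + (⅙)*(-397)) + (-54810 - 1218*I*√5) = (2 - 397/6) + (-54810 - 1218*I*√5) = -385/6 + (-54810 - 1218*I*√5) = -329245/6 - 1218*I*√5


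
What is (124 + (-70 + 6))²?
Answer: 3600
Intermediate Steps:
(124 + (-70 + 6))² = (124 - 64)² = 60² = 3600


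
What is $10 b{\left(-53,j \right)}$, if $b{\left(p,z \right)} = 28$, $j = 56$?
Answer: $280$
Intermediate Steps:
$10 b{\left(-53,j \right)} = 10 \cdot 28 = 280$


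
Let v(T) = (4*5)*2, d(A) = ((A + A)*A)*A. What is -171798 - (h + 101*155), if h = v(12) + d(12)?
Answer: -190949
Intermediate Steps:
d(A) = 2*A³ (d(A) = ((2*A)*A)*A = (2*A²)*A = 2*A³)
v(T) = 40 (v(T) = 20*2 = 40)
h = 3496 (h = 40 + 2*12³ = 40 + 2*1728 = 40 + 3456 = 3496)
-171798 - (h + 101*155) = -171798 - (3496 + 101*155) = -171798 - (3496 + 15655) = -171798 - 1*19151 = -171798 - 19151 = -190949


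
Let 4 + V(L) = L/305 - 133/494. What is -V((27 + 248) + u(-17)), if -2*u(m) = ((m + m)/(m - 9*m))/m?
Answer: 1815953/539240 ≈ 3.3676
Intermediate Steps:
u(m) = 1/(8*m) (u(m) = -(m + m)/(m - 9*m)/(2*m) = -(2*m)/((-8*m))/(2*m) = -(2*m)*(-1/(8*m))/(2*m) = -(-1)/(8*m) = 1/(8*m))
V(L) = -111/26 + L/305 (V(L) = -4 + (L/305 - 133/494) = -4 + (L*(1/305) - 133*1/494) = -4 + (L/305 - 7/26) = -4 + (-7/26 + L/305) = -111/26 + L/305)
-V((27 + 248) + u(-17)) = -(-111/26 + ((27 + 248) + (1/8)/(-17))/305) = -(-111/26 + (275 + (1/8)*(-1/17))/305) = -(-111/26 + (275 - 1/136)/305) = -(-111/26 + (1/305)*(37399/136)) = -(-111/26 + 37399/41480) = -1*(-1815953/539240) = 1815953/539240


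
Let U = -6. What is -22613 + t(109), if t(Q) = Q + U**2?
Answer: -22468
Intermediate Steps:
t(Q) = 36 + Q (t(Q) = Q + (-6)**2 = Q + 36 = 36 + Q)
-22613 + t(109) = -22613 + (36 + 109) = -22613 + 145 = -22468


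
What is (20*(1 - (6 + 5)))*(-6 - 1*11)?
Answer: 3400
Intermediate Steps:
(20*(1 - (6 + 5)))*(-6 - 1*11) = (20*(1 - 1*11))*(-6 - 11) = (20*(1 - 11))*(-17) = (20*(-10))*(-17) = -200*(-17) = 3400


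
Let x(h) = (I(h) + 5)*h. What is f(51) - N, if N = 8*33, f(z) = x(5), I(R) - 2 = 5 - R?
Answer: -229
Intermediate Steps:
I(R) = 7 - R (I(R) = 2 + (5 - R) = 7 - R)
x(h) = h*(12 - h) (x(h) = ((7 - h) + 5)*h = (12 - h)*h = h*(12 - h))
f(z) = 35 (f(z) = 5*(12 - 1*5) = 5*(12 - 5) = 5*7 = 35)
N = 264
f(51) - N = 35 - 1*264 = 35 - 264 = -229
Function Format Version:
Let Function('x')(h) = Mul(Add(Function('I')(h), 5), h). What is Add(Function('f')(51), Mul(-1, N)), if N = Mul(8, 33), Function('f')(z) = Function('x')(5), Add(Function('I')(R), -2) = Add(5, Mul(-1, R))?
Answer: -229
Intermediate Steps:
Function('I')(R) = Add(7, Mul(-1, R)) (Function('I')(R) = Add(2, Add(5, Mul(-1, R))) = Add(7, Mul(-1, R)))
Function('x')(h) = Mul(h, Add(12, Mul(-1, h))) (Function('x')(h) = Mul(Add(Add(7, Mul(-1, h)), 5), h) = Mul(Add(12, Mul(-1, h)), h) = Mul(h, Add(12, Mul(-1, h))))
Function('f')(z) = 35 (Function('f')(z) = Mul(5, Add(12, Mul(-1, 5))) = Mul(5, Add(12, -5)) = Mul(5, 7) = 35)
N = 264
Add(Function('f')(51), Mul(-1, N)) = Add(35, Mul(-1, 264)) = Add(35, -264) = -229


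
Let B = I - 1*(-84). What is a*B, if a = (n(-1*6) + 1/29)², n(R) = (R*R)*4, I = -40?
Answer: 767682476/841 ≈ 9.1282e+5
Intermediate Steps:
n(R) = 4*R² (n(R) = R²*4 = 4*R²)
B = 44 (B = -40 - 1*(-84) = -40 + 84 = 44)
a = 17447329/841 (a = (4*(-1*6)² + 1/29)² = (4*(-6)² + 1/29)² = (4*36 + 1/29)² = (144 + 1/29)² = (4177/29)² = 17447329/841 ≈ 20746.)
a*B = (17447329/841)*44 = 767682476/841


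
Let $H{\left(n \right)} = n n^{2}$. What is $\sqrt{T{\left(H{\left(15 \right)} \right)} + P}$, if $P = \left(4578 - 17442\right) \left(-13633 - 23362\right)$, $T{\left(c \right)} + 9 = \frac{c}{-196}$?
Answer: $\frac{\sqrt{93277116141}}{14} \approx 21815.0$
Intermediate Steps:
$H{\left(n \right)} = n^{3}$
$T{\left(c \right)} = -9 - \frac{c}{196}$ ($T{\left(c \right)} = -9 + \frac{c}{-196} = -9 + c \left(- \frac{1}{196}\right) = -9 - \frac{c}{196}$)
$P = 475903680$ ($P = \left(-12864\right) \left(-36995\right) = 475903680$)
$\sqrt{T{\left(H{\left(15 \right)} \right)} + P} = \sqrt{\left(-9 - \frac{15^{3}}{196}\right) + 475903680} = \sqrt{\left(-9 - \frac{3375}{196}\right) + 475903680} = \sqrt{- \frac{5139}{196} + 475903680} = \sqrt{\frac{93277116141}{196}} = \frac{\sqrt{93277116141}}{14}$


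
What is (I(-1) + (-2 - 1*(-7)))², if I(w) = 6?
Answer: 121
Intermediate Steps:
(I(-1) + (-2 - 1*(-7)))² = (6 + (-2 - 1*(-7)))² = (6 + (-2 + 7))² = (6 + 5)² = 11² = 121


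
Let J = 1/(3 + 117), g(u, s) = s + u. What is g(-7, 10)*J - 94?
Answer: -3759/40 ≈ -93.975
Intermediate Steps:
J = 1/120 ≈ 0.0083333
g(-7, 10)*J - 94 = (10 - 7)*(1/120) - 94 = 3*(1/120) - 94 = 1/40 - 94 = -3759/40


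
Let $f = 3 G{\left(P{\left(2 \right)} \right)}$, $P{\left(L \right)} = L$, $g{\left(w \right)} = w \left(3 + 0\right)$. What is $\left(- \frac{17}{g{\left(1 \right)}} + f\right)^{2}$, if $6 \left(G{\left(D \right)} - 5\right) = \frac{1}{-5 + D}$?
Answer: $\frac{3025}{36} \approx 84.028$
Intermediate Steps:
$g{\left(w \right)} = 3 w$ ($g{\left(w \right)} = w 3 = 3 w$)
$G{\left(D \right)} = 5 + \frac{1}{6 \left(-5 + D\right)}$
$f = \frac{89}{6}$ ($f = 3 \frac{-149 + 30 \cdot 2}{6 \left(-5 + 2\right)} = 3 \frac{-149 + 60}{6 \left(-3\right)} = 3 \cdot \frac{1}{6} \left(- \frac{1}{3}\right) \left(-89\right) = 3 \cdot \frac{89}{18} = \frac{89}{6} \approx 14.833$)
$\left(- \frac{17}{g{\left(1 \right)}} + f\right)^{2} = \left(- \frac{17}{3 \cdot 1} + \frac{89}{6}\right)^{2} = \left(- \frac{17}{3} + \frac{89}{6}\right)^{2} = \left(\frac{55}{6}\right)^{2} = \frac{3025}{36}$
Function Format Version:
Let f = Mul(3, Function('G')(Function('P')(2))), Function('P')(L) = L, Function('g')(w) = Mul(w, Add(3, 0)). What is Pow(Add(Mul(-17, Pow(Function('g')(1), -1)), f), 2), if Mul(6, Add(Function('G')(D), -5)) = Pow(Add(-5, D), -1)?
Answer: Rational(3025, 36) ≈ 84.028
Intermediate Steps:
Function('g')(w) = Mul(3, w) (Function('g')(w) = Mul(w, 3) = Mul(3, w))
Function('G')(D) = Add(5, Mul(Rational(1, 6), Pow(Add(-5, D), -1)))
f = Rational(89, 6) (f = Mul(3, Mul(Rational(1, 6), Pow(Add(-5, 2), -1), Add(-149, Mul(30, 2)))) = Mul(3, Mul(Rational(1, 6), Pow(-3, -1), Add(-149, 60))) = Mul(3, Mul(Rational(1, 6), Rational(-1, 3), -89)) = Mul(3, Rational(89, 18)) = Rational(89, 6) ≈ 14.833)
Pow(Add(Mul(-17, Pow(Function('g')(1), -1)), f), 2) = Pow(Add(Mul(-17, Pow(Mul(3, 1), -1)), Rational(89, 6)), 2) = Pow(Add(Mul(-17, Pow(3, -1)), Rational(89, 6)), 2) = Pow(Add(Mul(-17, Rational(1, 3)), Rational(89, 6)), 2) = Pow(Add(Rational(-17, 3), Rational(89, 6)), 2) = Pow(Rational(55, 6), 2) = Rational(3025, 36)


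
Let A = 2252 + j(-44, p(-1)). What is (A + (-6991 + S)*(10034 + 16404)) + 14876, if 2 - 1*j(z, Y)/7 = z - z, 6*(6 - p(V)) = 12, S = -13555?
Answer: -543178006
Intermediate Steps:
p(V) = 4 (p(V) = 6 - ⅙*12 = 6 - 2 = 4)
j(z, Y) = 14 (j(z, Y) = 14 - 7*(z - z) = 14 - 7*0 = 14 + 0 = 14)
A = 2266 (A = 2252 + 14 = 2266)
(A + (-6991 + S)*(10034 + 16404)) + 14876 = (2266 + (-6991 - 13555)*(10034 + 16404)) + 14876 = (2266 - 20546*26438) + 14876 = (2266 - 543195148) + 14876 = -543192882 + 14876 = -543178006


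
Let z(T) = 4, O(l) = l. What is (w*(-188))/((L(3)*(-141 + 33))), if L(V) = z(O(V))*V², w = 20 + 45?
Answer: 3055/972 ≈ 3.1430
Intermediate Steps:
w = 65
L(V) = 4*V²
(w*(-188))/((L(3)*(-141 + 33))) = (65*(-188))/(((4*3²)*(-141 + 33))) = -12220/((4*9)*(-108)) = -12220/(36*(-108)) = -12220/(-3888) = -12220*(-1/3888) = 3055/972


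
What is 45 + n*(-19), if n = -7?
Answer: 178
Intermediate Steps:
45 + n*(-19) = 45 - 7*(-19) = 45 + 133 = 178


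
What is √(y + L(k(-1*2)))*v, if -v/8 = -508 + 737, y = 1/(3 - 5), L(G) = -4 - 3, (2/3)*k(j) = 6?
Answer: -916*I*√30 ≈ -5017.1*I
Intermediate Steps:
k(j) = 9 (k(j) = (3/2)*6 = 9)
L(G) = -7
y = -½ (y = 1/(-2) = -½ ≈ -0.50000)
v = -1832 (v = -8*(-508 + 737) = -8*229 = -1832)
√(y + L(k(-1*2)))*v = √(-½ - 7)*(-1832) = √(-15/2)*(-1832) = (I*√30/2)*(-1832) = -916*I*√30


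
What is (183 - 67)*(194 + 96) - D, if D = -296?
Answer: 33936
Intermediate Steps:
(183 - 67)*(194 + 96) - D = (183 - 67)*(194 + 96) - 1*(-296) = 116*290 + 296 = 33640 + 296 = 33936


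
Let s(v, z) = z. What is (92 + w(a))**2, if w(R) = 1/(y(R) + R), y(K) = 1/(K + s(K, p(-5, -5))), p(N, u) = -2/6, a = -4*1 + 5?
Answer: 213444/25 ≈ 8537.8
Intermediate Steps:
a = 1 (a = -4 + 5 = 1)
p(N, u) = -1/3 (p(N, u) = -2*1/6 = -1/3)
y(K) = 1/(-1/3 + K) (y(K) = 1/(K - 1/3) = 1/(-1/3 + K))
w(R) = 1/(R + 3/(-1 + 3*R)) (w(R) = 1/(3/(-1 + 3*R) + R) = 1/(R + 3/(-1 + 3*R)))
(92 + w(a))**2 = (92 + (-1 + 3*1)/(3 + 1*(-1 + 3*1)))**2 = (92 + (-1 + 3)/(3 + 1*(-1 + 3)))**2 = (92 + 2/(3 + 1*2))**2 = (92 + 2/(3 + 2))**2 = (92 + 2/5)**2 = (462/5)**2 = 213444/25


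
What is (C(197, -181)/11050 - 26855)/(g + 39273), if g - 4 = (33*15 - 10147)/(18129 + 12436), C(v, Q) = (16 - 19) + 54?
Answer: -106706981411/156063940890 ≈ -0.68374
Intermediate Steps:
C(v, Q) = 51 (C(v, Q) = -3 + 54 = 51)
g = 112608/30565 (g = 4 + (33*15 - 10147)/(18129 + 12436) = 4 + (495 - 10147)/30565 = 4 - 9652*1/30565 = 4 - 9652/30565 = 112608/30565 ≈ 3.6842)
(C(197, -181)/11050 - 26855)/(g + 39273) = (51/11050 - 26855)/(112608/30565 + 39273) = (51*(1/11050) - 26855)/(1200491853/30565) = (3/650 - 26855)*(30565/1200491853) = -17455747/650*30565/1200491853 = -106706981411/156063940890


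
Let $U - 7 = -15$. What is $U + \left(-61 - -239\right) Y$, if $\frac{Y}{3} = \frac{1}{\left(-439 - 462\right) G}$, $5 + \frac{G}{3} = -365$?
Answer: $- \frac{1333391}{166685} \approx -7.9995$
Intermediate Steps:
$G = -1110$ ($G = -15 + 3 \left(-365\right) = -15 - 1095 = -1110$)
$Y = \frac{1}{333370}$ ($Y = 3 \frac{1}{\left(-439 - 462\right) \left(-1110\right)} = 3 \frac{1}{-901} \left(- \frac{1}{1110}\right) = 3 \left(\left(- \frac{1}{901}\right) \left(- \frac{1}{1110}\right)\right) = 3 \cdot \frac{1}{1000110} = \frac{1}{333370} \approx 2.9997 \cdot 10^{-6}$)
$U = -8$ ($U = 7 - 15 = -8$)
$U + \left(-61 - -239\right) Y = -8 + \left(-61 - -239\right) \frac{1}{333370} = -8 + \left(-61 + 239\right) \frac{1}{333370} = -8 + 178 \cdot \frac{1}{333370} = -8 + \frac{89}{166685} = - \frac{1333391}{166685}$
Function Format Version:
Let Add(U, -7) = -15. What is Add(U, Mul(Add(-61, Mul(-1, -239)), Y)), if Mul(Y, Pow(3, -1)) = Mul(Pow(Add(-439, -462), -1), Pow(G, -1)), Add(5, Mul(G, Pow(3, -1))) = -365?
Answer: Rational(-1333391, 166685) ≈ -7.9995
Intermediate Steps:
G = -1110 (G = Add(-15, Mul(3, -365)) = Add(-15, -1095) = -1110)
Y = Rational(1, 333370) (Y = Mul(3, Mul(Pow(Add(-439, -462), -1), Pow(-1110, -1))) = Mul(3, Mul(Pow(-901, -1), Rational(-1, 1110))) = Mul(3, Mul(Rational(-1, 901), Rational(-1, 1110))) = Mul(3, Rational(1, 1000110)) = Rational(1, 333370) ≈ 2.9997e-6)
U = -8 (U = Add(7, -15) = -8)
Add(U, Mul(Add(-61, Mul(-1, -239)), Y)) = Add(-8, Mul(Add(-61, Mul(-1, -239)), Rational(1, 333370))) = Add(-8, Mul(Add(-61, 239), Rational(1, 333370))) = Add(-8, Mul(178, Rational(1, 333370))) = Add(-8, Rational(89, 166685)) = Rational(-1333391, 166685)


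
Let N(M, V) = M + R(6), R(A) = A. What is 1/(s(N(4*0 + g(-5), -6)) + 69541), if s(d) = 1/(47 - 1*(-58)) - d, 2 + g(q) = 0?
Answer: 105/7301386 ≈ 1.4381e-5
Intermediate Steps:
g(q) = -2 (g(q) = -2 + 0 = -2)
N(M, V) = 6 + M (N(M, V) = M + 6 = 6 + M)
s(d) = 1/105 - d (s(d) = 1/(47 + 58) - d = 1/105 - d)
1/(s(N(4*0 + g(-5), -6)) + 69541) = 1/((1/105 - (6 + (4*0 - 2))) + 69541) = 1/((1/105 - (6 + (0 - 2))) + 69541) = 1/((1/105 - (6 - 2)) + 69541) = 1/((1/105 - 1*4) + 69541) = 1/((1/105 - 4) + 69541) = 1/(-419/105 + 69541) = 1/(7301386/105) = 105/7301386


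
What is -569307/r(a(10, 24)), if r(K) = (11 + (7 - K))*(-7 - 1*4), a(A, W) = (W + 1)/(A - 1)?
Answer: 5123763/1507 ≈ 3400.0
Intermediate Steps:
a(A, W) = (1 + W)/(-1 + A)
r(K) = -198 + 11*K (r(K) = (18 - K)*(-7 - 4) = (18 - K)*(-11) = -198 + 11*K)
-569307/r(a(10, 24)) = -569307/(-198 + 11*((1 + 24)/(-1 + 10))) = -569307/(-198 + 11*(25/9)) = -569307/(-198 + 275/9) = -569307/(-1507/9) = -569307*(-9/1507) = 5123763/1507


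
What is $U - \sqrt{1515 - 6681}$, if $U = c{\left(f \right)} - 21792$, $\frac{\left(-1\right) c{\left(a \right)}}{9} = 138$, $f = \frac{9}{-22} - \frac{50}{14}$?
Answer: $-23034 - 3 i \sqrt{574} \approx -23034.0 - 71.875 i$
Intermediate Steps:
$f = - \frac{613}{154}$ ($f = 9 \left(- \frac{1}{22}\right) - \frac{25}{7} = - \frac{9}{22} - \frac{25}{7} = - \frac{613}{154} \approx -3.9805$)
$c{\left(a \right)} = -1242$ ($c{\left(a \right)} = \left(-9\right) 138 = -1242$)
$U = -23034$ ($U = -1242 - 21792 = -23034$)
$U - \sqrt{1515 - 6681} = -23034 - \sqrt{1515 - 6681} = -23034 - \sqrt{-5166} = -23034 - 3 i \sqrt{574}$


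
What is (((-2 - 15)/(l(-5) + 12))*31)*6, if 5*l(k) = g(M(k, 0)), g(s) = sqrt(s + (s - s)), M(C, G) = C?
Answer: -189720/721 + 3162*I*sqrt(5)/721 ≈ -263.13 + 9.8064*I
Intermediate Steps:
g(s) = sqrt(s) (g(s) = sqrt(s + 0) = sqrt(s))
l(k) = sqrt(k)/5
(((-2 - 15)/(l(-5) + 12))*31)*6 = (((-2 - 15)/(sqrt(-5)/5 + 12))*31)*6 = (-17/((I*sqrt(5))/5 + 12)*31)*6 = (-17/(I*sqrt(5)/5 + 12)*31)*6 = (-17/(12 + I*sqrt(5)/5)*31)*6 = -527/(12 + I*sqrt(5)/5)*6 = -3162/(12 + I*sqrt(5)/5)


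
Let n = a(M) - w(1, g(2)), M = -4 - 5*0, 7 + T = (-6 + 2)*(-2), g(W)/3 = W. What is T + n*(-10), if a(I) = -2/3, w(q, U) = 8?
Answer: 263/3 ≈ 87.667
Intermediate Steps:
g(W) = 3*W
T = 1 (T = -7 + (-6 + 2)*(-2) = -7 - 4*(-2) = -7 + 8 = 1)
M = -4 (M = -4 + 0 = -4)
a(I) = -⅔ (a(I) = -2*⅓ = -⅔)
n = -26/3 (n = -⅔ - 1*8 = -⅔ - 8 = -26/3 ≈ -8.6667)
T + n*(-10) = 1 - 26/3*(-10) = 1 + 260/3 = 263/3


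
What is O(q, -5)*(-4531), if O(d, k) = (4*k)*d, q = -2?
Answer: -181240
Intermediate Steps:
O(d, k) = 4*d*k
O(q, -5)*(-4531) = (4*(-2)*(-5))*(-4531) = 40*(-4531) = -181240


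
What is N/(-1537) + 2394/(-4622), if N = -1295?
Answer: 1152956/3552007 ≈ 0.32459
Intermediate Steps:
N/(-1537) + 2394/(-4622) = -1295/(-1537) + 2394/(-4622) = -1295*(-1/1537) + 2394*(-1/4622) = 1295/1537 - 1197/2311 = 1152956/3552007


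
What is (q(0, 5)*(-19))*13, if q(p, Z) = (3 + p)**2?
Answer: -2223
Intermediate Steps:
(q(0, 5)*(-19))*13 = ((3 + 0)**2*(-19))*13 = (3**2*(-19))*13 = (9*(-19))*13 = -171*13 = -2223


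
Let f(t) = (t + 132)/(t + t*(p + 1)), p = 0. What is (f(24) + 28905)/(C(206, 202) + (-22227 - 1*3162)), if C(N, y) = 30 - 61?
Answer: -115633/101680 ≈ -1.1372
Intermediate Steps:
C(N, y) = -31
f(t) = (132 + t)/(2*t) (f(t) = (t + 132)/(t + t*(0 + 1)) = (132 + t)/(t + t*1) = (132 + t)/(t + t) = (132 + t)/((2*t)) = (132 + t)*(1/(2*t)) = (132 + t)/(2*t))
(f(24) + 28905)/(C(206, 202) + (-22227 - 1*3162)) = ((1/2)*(132 + 24)/24 + 28905)/(-31 + (-22227 - 1*3162)) = ((1/2)*(1/24)*156 + 28905)/(-31 + (-22227 - 3162)) = (13/4 + 28905)/(-31 - 25389) = (115633/4)/(-25420) = (115633/4)*(-1/25420) = -115633/101680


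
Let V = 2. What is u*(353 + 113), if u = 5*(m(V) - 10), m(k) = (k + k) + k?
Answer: -9320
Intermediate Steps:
m(k) = 3*k (m(k) = 2*k + k = 3*k)
u = -20 (u = 5*(3*2 - 10) = 5*(6 - 10) = 5*(-4) = -20)
u*(353 + 113) = -20*(353 + 113) = -20*466 = -9320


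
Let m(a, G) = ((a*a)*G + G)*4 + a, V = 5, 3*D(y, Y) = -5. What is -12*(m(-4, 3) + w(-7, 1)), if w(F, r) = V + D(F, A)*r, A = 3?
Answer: -2440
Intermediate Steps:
D(y, Y) = -5/3 (D(y, Y) = (⅓)*(-5) = -5/3)
m(a, G) = a + 4*G + 4*G*a² (m(a, G) = (a²*G + G)*4 + a = (G*a² + G)*4 + a = (G + G*a²)*4 + a = (4*G + 4*G*a²) + a = a + 4*G + 4*G*a²)
w(F, r) = 5 - 5*r/3
-12*(m(-4, 3) + w(-7, 1)) = -12*((-4 + 4*3 + 4*3*(-4)²) + (5 - 5/3*1)) = -12*((-4 + 12 + 4*3*16) + (5 - 5/3)) = -12*((-4 + 12 + 192) + 10/3) = -12*(200 + 10/3) = -12*610/3 = -2440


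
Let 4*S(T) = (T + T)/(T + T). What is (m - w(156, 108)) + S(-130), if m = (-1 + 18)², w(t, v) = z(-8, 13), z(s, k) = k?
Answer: 1105/4 ≈ 276.25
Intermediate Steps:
S(T) = ¼ (S(T) = ((T + T)/(T + T))/4 = ((2*T)/((2*T)))/4 = ((2*T)*(1/(2*T)))/4 = (¼)*1 = ¼)
w(t, v) = 13
m = 289 (m = 17² = 289)
(m - w(156, 108)) + S(-130) = (289 - 1*13) + ¼ = (289 - 13) + ¼ = 276 + ¼ = 1105/4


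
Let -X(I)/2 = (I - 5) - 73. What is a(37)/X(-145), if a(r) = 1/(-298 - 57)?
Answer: -1/158330 ≈ -6.3159e-6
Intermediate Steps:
a(r) = -1/355 (a(r) = 1/(-355) = -1/355)
X(I) = 156 - 2*I (X(I) = -2*((I - 5) - 73) = -2*((-5 + I) - 73) = -2*(-78 + I) = 156 - 2*I)
a(37)/X(-145) = -1/(355*(156 - 2*(-145))) = -1/(355*(156 + 290)) = -1/355/446 = -1/355*1/446 = -1/158330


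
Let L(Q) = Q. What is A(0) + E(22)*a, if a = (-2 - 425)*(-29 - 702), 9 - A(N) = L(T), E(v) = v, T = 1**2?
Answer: 6867022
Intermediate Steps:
T = 1
A(N) = 8 (A(N) = 9 - 1*1 = 9 - 1 = 8)
a = 312137 (a = -427*(-731) = 312137)
A(0) + E(22)*a = 8 + 22*312137 = 8 + 6867014 = 6867022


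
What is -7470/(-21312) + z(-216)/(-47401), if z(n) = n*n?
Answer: -35569289/56122784 ≈ -0.63378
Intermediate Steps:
z(n) = n²
-7470/(-21312) + z(-216)/(-47401) = -7470/(-21312) + (-216)²/(-47401) = -7470*(-1/21312) + 46656*(-1/47401) = 415/1184 - 46656/47401 = -35569289/56122784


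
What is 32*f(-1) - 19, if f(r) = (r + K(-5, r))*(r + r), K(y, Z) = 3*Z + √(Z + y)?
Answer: 237 - 64*I*√6 ≈ 237.0 - 156.77*I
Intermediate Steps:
K(y, Z) = √(Z + y) + 3*Z
f(r) = 2*r*(√(-5 + r) + 4*r) (f(r) = (r + (√(r - 5) + 3*r))*(r + r) = (r + (√(-5 + r) + 3*r))*(2*r) = (√(-5 + r) + 4*r)*(2*r) = 2*r*(√(-5 + r) + 4*r))
32*f(-1) - 19 = 32*(2*(-1)*(√(-5 - 1) + 4*(-1))) - 19 = 32*(2*(-1)*(√(-6) - 4)) - 19 = 32*(2*(-1)*(I*√6 - 4)) - 19 = 32*(2*(-1)*(-4 + I*√6)) - 19 = 32*(8 - 2*I*√6) - 19 = (256 - 64*I*√6) - 19 = 237 - 64*I*√6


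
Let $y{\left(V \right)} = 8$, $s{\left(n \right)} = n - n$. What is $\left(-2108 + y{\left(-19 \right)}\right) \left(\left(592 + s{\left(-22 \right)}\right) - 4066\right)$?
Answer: $7295400$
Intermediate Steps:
$s{\left(n \right)} = 0$
$\left(-2108 + y{\left(-19 \right)}\right) \left(\left(592 + s{\left(-22 \right)}\right) - 4066\right) = \left(-2108 + 8\right) \left(\left(592 + 0\right) - 4066\right) = - 2100 \left(592 - 4066\right) = \left(-2100\right) \left(-3474\right) = 7295400$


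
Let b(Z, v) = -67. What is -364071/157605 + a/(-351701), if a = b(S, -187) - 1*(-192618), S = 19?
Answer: -7542435006/2639516005 ≈ -2.8575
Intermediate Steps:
a = 192551 (a = -67 - 1*(-192618) = -67 + 192618 = 192551)
-364071/157605 + a/(-351701) = -364071/157605 + 192551/(-351701) = -364071*1/157605 + 192551*(-1/351701) = -121357/52535 - 192551/351701 = -7542435006/2639516005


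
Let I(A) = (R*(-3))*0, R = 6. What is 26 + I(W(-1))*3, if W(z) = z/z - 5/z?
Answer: 26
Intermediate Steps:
W(z) = 1 - 5/z
I(A) = 0 (I(A) = (6*(-3))*0 = -18*0 = 0)
26 + I(W(-1))*3 = 26 + 0*3 = 26 + 0 = 26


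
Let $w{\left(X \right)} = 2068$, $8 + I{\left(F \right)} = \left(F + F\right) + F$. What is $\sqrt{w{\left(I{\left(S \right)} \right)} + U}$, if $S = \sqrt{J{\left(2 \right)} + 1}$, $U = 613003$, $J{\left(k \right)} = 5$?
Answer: $\sqrt{615071} \approx 784.26$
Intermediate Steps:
$S = \sqrt{6}$ ($S = \sqrt{5 + 1} = \sqrt{6} \approx 2.4495$)
$I{\left(F \right)} = -8 + 3 F$ ($I{\left(F \right)} = -8 + \left(\left(F + F\right) + F\right) = -8 + \left(2 F + F\right) = -8 + 3 F$)
$\sqrt{w{\left(I{\left(S \right)} \right)} + U} = \sqrt{2068 + 613003} = \sqrt{615071}$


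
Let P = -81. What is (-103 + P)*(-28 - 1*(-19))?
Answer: 1656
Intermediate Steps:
(-103 + P)*(-28 - 1*(-19)) = (-103 - 81)*(-28 - 1*(-19)) = -184*(-28 + 19) = -184*(-9) = 1656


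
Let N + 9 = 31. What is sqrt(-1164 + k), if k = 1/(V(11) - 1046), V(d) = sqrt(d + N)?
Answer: sqrt(-1217545 + 1164*sqrt(33))/sqrt(1046 - sqrt(33)) ≈ 34.117*I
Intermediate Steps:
N = 22 (N = -9 + 31 = 22)
V(d) = sqrt(22 + d) (V(d) = sqrt(d + 22) = sqrt(22 + d))
k = 1/(-1046 + sqrt(33)) (k = 1/(sqrt(22 + 11) - 1046) = 1/(sqrt(33) - 1046) = 1/(-1046 + sqrt(33)) ≈ -0.00096130)
sqrt(-1164 + k) = sqrt(-1164 + (-1046/1094083 - sqrt(33)/1094083)) = sqrt(-1273513658/1094083 - sqrt(33)/1094083)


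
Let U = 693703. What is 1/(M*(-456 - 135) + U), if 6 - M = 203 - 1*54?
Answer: 1/778216 ≈ 1.2850e-6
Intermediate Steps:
M = -143 (M = 6 - (203 - 1*54) = 6 - (203 - 54) = 6 - 1*149 = 6 - 149 = -143)
1/(M*(-456 - 135) + U) = 1/(-143*(-456 - 135) + 693703) = 1/(-143*(-591) + 693703) = 1/(84513 + 693703) = 1/778216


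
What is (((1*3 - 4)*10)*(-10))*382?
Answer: 38200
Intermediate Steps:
(((1*3 - 4)*10)*(-10))*382 = (((3 - 4)*10)*(-10))*382 = (-1*10*(-10))*382 = -10*(-10)*382 = 100*382 = 38200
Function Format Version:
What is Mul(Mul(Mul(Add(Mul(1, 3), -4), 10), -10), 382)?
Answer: 38200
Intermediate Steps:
Mul(Mul(Mul(Add(Mul(1, 3), -4), 10), -10), 382) = Mul(Mul(Mul(Add(3, -4), 10), -10), 382) = Mul(Mul(Mul(-1, 10), -10), 382) = Mul(Mul(-10, -10), 382) = Mul(100, 382) = 38200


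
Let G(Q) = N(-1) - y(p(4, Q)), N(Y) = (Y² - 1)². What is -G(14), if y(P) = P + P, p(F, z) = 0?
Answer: 0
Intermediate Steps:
N(Y) = (-1 + Y²)²
y(P) = 2*P
G(Q) = 0 (G(Q) = (-1 + (-1)²)² - 2*0 = (-1 + 1)² - 1*0 = 0² + 0 = 0 + 0 = 0)
-G(14) = -1*0 = 0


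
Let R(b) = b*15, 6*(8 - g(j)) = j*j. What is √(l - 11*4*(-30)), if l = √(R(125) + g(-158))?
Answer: √(11880 + 3*I*√20499)/3 ≈ 36.338 + 0.65668*I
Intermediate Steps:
g(j) = 8 - j²/6 (g(j) = 8 - j*j/6 = 8 - j²/6)
R(b) = 15*b
l = I*√20499/3 (l = √(15*125 + (8 - ⅙*(-158)²)) = √(1875 + (8 - ⅙*24964)) = √(1875 + (8 - 12482/3)) = √(1875 - 12458/3) = √(-6833/3) = I*√20499/3 ≈ 47.725*I)
√(l - 11*4*(-30)) = √(I*√20499/3 - 11*4*(-30)) = √(I*√20499/3 - 44*(-30)) = √(I*√20499/3 + 1320) = √(1320 + I*√20499/3)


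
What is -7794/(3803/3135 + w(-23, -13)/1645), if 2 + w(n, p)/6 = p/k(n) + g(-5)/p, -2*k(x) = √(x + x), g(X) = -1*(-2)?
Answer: -38842658128050326550/6007227846738143 - 66441999363880140*I*√46/6007227846738143 ≈ -6466.0 - 75.015*I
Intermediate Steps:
g(X) = 2
k(x) = -√2*√x/2 (k(x) = -√(x + x)/2 = -√2*√x/2)
w(n, p) = -12 + 12/p - 6*p*√2/√n (w(n, p) = -12 + 6*(p/((-√2*√n/2)) + 2/p) = -12 + 6*(p*(-√2/√n) + 2/p) = -12 + 6*(-p*√2/√n + 2/p) = -12 + 6*(2/p - p*√2/√n) = -12 + (12/p - 6*p*√2/√n) = -12 + 12/p - 6*p*√2/√n)
-7794/(3803/3135 + w(-23, -13)/1645) = -7794/(3803/3135 + (-12 + 12/(-13) - 6*(-13)*√2/√(-23))/1645) = -7794/(3803*(1/3135) + (-12 + 12*(-1/13) - 6*(-13)*√2*(-I*√23/23))*(1/1645)) = -7794/(3803/3135 + (-12 - 12/13 - 78*I*√46/23)*(1/1645)) = -7794/(3803/3135 + (-168/13 - 78*I*√46/23)*(1/1645)) = -7794/(3803/3135 + (-24/3055 - 78*I*√46/37835)) = -7794/(461717/383097 - 78*I*√46/37835)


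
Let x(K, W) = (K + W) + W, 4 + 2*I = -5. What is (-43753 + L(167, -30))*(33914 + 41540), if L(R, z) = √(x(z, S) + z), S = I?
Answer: -3301338862 + 75454*I*√69 ≈ -3.3013e+9 + 6.2677e+5*I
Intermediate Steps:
I = -9/2 (I = -2 + (½)*(-5) = -2 - 5/2 = -9/2 ≈ -4.5000)
S = -9/2 ≈ -4.5000
x(K, W) = K + 2*W
L(R, z) = √(-9 + 2*z) (L(R, z) = √((z + 2*(-9/2)) + z) = √((z - 9) + z) = √((-9 + z) + z) = √(-9 + 2*z))
(-43753 + L(167, -30))*(33914 + 41540) = (-43753 + √(-9 + 2*(-30)))*(33914 + 41540) = (-43753 + √(-9 - 60))*75454 = (-43753 + √(-69))*75454 = (-43753 + I*√69)*75454 = -3301338862 + 75454*I*√69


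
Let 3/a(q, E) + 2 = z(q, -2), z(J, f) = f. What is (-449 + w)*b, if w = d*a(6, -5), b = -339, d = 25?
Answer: 634269/4 ≈ 1.5857e+5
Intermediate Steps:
a(q, E) = -¾ (a(q, E) = 3/(-2 - 2) = 3/(-4) = 3*(-¼) = -¾)
w = -75/4 (w = 25*(-¾) = -75/4 ≈ -18.750)
(-449 + w)*b = (-449 - 75/4)*(-339) = -1871/4*(-339) = 634269/4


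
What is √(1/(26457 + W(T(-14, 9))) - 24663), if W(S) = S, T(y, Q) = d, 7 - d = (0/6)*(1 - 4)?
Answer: I*√1079535417674/6616 ≈ 157.04*I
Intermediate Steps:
d = 7 (d = 7 - 0/6*(1 - 4) = 7 - 0*(⅙)*(-3) = 7 - 0*(-3) = 7 - 1*0 = 7 + 0 = 7)
T(y, Q) = 7
√(1/(26457 + W(T(-14, 9))) - 24663) = √(1/(26457 + 7) - 24663) = √(1/26464 - 24663) = √(-652681631/26464) = I*√1079535417674/6616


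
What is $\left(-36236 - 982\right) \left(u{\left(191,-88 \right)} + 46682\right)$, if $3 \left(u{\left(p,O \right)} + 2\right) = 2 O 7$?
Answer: $-1722052048$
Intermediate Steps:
$u{\left(p,O \right)} = -2 + \frac{14 O}{3}$ ($u{\left(p,O \right)} = -2 + \frac{2 O 7}{3} = -2 + \frac{14 O}{3}$)
$\left(-36236 - 982\right) \left(u{\left(191,-88 \right)} + 46682\right) = \left(-36236 - 982\right) \left(\left(-2 + \frac{14}{3} \left(-88\right)\right) + 46682\right) = - 37218 \left(\left(-2 - \frac{1232}{3}\right) + 46682\right) = - 37218 \left(- \frac{1238}{3} + 46682\right) = \left(-37218\right) \frac{138808}{3} = -1722052048$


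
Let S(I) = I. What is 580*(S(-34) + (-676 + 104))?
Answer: -351480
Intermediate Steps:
580*(S(-34) + (-676 + 104)) = 580*(-34 + (-676 + 104)) = 580*(-34 - 572) = 580*(-606) = -351480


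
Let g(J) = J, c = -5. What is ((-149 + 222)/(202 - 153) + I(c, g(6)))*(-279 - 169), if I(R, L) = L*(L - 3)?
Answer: -61120/7 ≈ -8731.4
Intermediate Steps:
I(R, L) = L*(-3 + L)
((-149 + 222)/(202 - 153) + I(c, g(6)))*(-279 - 169) = ((-149 + 222)/(202 - 153) + 6*(-3 + 6))*(-279 - 169) = (73/49 + 6*3)*(-448) = (73*(1/49) + 18)*(-448) = (73/49 + 18)*(-448) = (955/49)*(-448) = -61120/7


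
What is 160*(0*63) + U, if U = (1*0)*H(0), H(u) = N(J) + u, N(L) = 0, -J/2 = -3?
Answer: 0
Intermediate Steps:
J = 6 (J = -2*(-3) = 6)
H(u) = u (H(u) = 0 + u = u)
U = 0 (U = (1*0)*0 = 0*0 = 0)
160*(0*63) + U = 160*(0*63) + 0 = 160*0 + 0 = 0 + 0 = 0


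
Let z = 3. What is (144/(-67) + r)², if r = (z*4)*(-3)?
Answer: 6533136/4489 ≈ 1455.4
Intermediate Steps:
r = -36 (r = (3*4)*(-3) = 12*(-3) = -36)
(144/(-67) + r)² = (144/(-67) - 36)² = (144*(-1/67) - 36)² = (-144/67 - 36)² = (-2556/67)² = 6533136/4489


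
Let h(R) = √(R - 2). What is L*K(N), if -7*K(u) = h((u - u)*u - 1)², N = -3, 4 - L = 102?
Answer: -42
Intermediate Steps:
L = -98 (L = 4 - 1*102 = 4 - 102 = -98)
h(R) = √(-2 + R)
K(u) = 3/7 (K(u) = -(-3/7 + (u - u)*u/7) = -(√(-2 + (0*u - 1)))²/7 = -(√(-2 + (0 - 1)))²/7 = -(√(-2 - 1))²/7 = -(√(-3))²/7 = -(I*√3)²/7 = -⅐*(-3) = 3/7)
L*K(N) = -98*3/7 = -42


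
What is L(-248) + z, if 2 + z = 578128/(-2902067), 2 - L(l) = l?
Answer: 719134488/2902067 ≈ 247.80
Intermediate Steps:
L(l) = 2 - l
z = -6382262/2902067 (z = -2 + 578128/(-2902067) = -2 + 578128*(-1/2902067) = -2 - 578128/2902067 = -6382262/2902067 ≈ -2.1992)
L(-248) + z = (2 - 1*(-248)) - 6382262/2902067 = (2 + 248) - 6382262/2902067 = 250 - 6382262/2902067 = 719134488/2902067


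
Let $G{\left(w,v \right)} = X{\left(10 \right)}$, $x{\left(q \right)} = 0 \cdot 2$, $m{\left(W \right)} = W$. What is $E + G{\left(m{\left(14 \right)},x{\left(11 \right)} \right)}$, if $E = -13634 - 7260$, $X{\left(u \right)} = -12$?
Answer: $-20906$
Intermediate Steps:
$x{\left(q \right)} = 0$
$G{\left(w,v \right)} = -12$
$E = -20894$ ($E = -13634 - 7260 = -20894$)
$E + G{\left(m{\left(14 \right)},x{\left(11 \right)} \right)} = -20894 - 12 = -20906$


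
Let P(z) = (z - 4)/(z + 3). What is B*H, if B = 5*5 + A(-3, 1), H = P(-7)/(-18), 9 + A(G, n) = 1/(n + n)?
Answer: -121/48 ≈ -2.5208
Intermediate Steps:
P(z) = (-4 + z)/(3 + z)
A(G, n) = -9 + 1/(2*n) (A(G, n) = -9 + 1/(n + n) = -9 + 1/(2*n))
H = -11/72 (H = ((-4 - 7)/(3 - 7))/(-18) = (-11/(-4))*(-1/18) = -¼*(-11)*(-1/18) = (11/4)*(-1/18) = -11/72 ≈ -0.15278)
B = 33/2 (B = 5*5 + (-9 + (½)/1) = 25 + (-9 + (½)*1) = 25 + (-9 + ½) = 25 - 17/2 = 33/2 ≈ 16.500)
B*H = (33/2)*(-11/72) = -121/48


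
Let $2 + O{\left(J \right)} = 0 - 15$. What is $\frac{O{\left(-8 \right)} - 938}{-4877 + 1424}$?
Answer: $\frac{955}{3453} \approx 0.27657$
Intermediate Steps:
$O{\left(J \right)} = -17$ ($O{\left(J \right)} = -2 + \left(0 - 15\right) = -2 - 15 = -17$)
$\frac{O{\left(-8 \right)} - 938}{-4877 + 1424} = \frac{-17 - 938}{-4877 + 1424} = - \frac{955}{-3453} = \left(-955\right) \left(- \frac{1}{3453}\right) = \frac{955}{3453}$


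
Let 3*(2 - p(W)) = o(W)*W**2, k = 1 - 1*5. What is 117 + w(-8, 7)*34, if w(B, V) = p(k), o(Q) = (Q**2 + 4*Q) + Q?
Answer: 2731/3 ≈ 910.33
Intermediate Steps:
o(Q) = Q**2 + 5*Q
k = -4 (k = 1 - 5 = -4)
p(W) = 2 - W**3*(5 + W)/3 (p(W) = 2 - W*(5 + W)*W**2/3 = 2 - W**3*(5 + W)/3)
w(B, V) = 70/3 (w(B, V) = 2 - 1/3*(-4)**3*(5 - 4) = 2 - 1/3*(-64)*1 = 2 + 64/3 = 70/3)
117 + w(-8, 7)*34 = 117 + (70/3)*34 = 117 + 2380/3 = 2731/3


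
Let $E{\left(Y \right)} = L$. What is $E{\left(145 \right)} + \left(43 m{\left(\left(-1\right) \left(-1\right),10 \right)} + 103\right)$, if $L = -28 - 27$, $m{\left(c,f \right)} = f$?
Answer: $478$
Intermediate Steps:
$L = -55$ ($L = -28 - 27 = -55$)
$E{\left(Y \right)} = -55$
$E{\left(145 \right)} + \left(43 m{\left(\left(-1\right) \left(-1\right),10 \right)} + 103\right) = -55 + \left(43 \cdot 10 + 103\right) = -55 + \left(430 + 103\right) = -55 + 533 = 478$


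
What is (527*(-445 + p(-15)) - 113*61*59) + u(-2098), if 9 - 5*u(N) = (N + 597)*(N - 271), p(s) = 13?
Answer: -1345523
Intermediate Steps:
u(N) = 9/5 - (-271 + N)*(597 + N)/5 (u(N) = 9/5 - (N + 597)*(N - 271)/5 = 9/5 - (597 + N)*(-271 + N)/5 = 9/5 - (-271 + N)*(597 + N)/5)
(527*(-445 + p(-15)) - 113*61*59) + u(-2098) = (527*(-445 + 13) - 113*61*59) + (161796/5 - 326/5*(-2098) - 1/5*(-2098)**2) = (527*(-432) - 6893*59) + (161796/5 + 683948/5 - 1/5*4401604) = (-227664 - 406687) + (161796/5 + 683948/5 - 4401604/5) = -634351 - 711172 = -1345523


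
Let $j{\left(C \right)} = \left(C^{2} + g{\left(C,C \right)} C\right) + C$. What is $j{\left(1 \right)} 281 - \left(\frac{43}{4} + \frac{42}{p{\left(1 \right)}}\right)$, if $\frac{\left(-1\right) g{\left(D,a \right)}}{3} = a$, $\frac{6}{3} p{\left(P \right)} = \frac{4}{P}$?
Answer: $- \frac{1251}{4} \approx -312.75$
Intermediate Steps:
$p{\left(P \right)} = \frac{2}{P}$ ($p{\left(P \right)} = \frac{4 \frac{1}{P}}{2} = \frac{2}{P}$)
$g{\left(D,a \right)} = - 3 a$
$j{\left(C \right)} = C - 2 C^{2}$ ($j{\left(C \right)} = \left(C^{2} + - 3 C C\right) + C = \left(C^{2} - 3 C^{2}\right) + C = - 2 C^{2} + C = C - 2 C^{2}$)
$j{\left(1 \right)} 281 - \left(\frac{43}{4} + \frac{42}{p{\left(1 \right)}}\right) = 1 \left(1 - 2\right) 281 - \left(21 + \frac{43}{4}\right) = 1 \left(1 - 2\right) 281 - \left(\frac{43}{4} + \frac{42}{2 \cdot 1}\right) = 1 \left(-1\right) 281 - \left(\frac{43}{4} + \frac{42}{2}\right) = \left(-1\right) 281 - \frac{127}{4} = -281 - \frac{127}{4} = - \frac{1251}{4}$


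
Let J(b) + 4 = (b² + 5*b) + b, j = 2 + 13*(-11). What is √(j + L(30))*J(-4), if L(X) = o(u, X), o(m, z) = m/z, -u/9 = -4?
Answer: -12*I*√3495/5 ≈ -141.88*I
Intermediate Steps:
u = 36 (u = -9*(-4) = 36)
j = -141 (j = 2 - 143 = -141)
J(b) = -4 + b² + 6*b (J(b) = -4 + ((b² + 5*b) + b) = -4 + (b² + 6*b) = -4 + b² + 6*b)
L(X) = 36/X
√(j + L(30))*J(-4) = √(-141 + 36/30)*(-4 + (-4)² + 6*(-4)) = √(-141 + 36*(1/30))*(-4 + 16 - 24) = √(-141 + 6/5)*(-12) = √(-699/5)*(-12) = (I*√3495/5)*(-12) = -12*I*√3495/5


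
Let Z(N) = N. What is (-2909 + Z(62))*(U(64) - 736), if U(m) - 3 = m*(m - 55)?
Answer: 446979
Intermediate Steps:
U(m) = 3 + m*(-55 + m) (U(m) = 3 + m*(m - 55) = 3 + m*(-55 + m))
(-2909 + Z(62))*(U(64) - 736) = (-2909 + 62)*((3 + 64² - 55*64) - 736) = -2847*((3 + 4096 - 3520) - 736) = -2847*(579 - 736) = -2847*(-157) = 446979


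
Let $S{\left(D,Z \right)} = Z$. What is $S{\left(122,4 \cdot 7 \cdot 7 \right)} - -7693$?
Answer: $7889$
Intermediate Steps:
$S{\left(122,4 \cdot 7 \cdot 7 \right)} - -7693 = 4 \cdot 7 \cdot 7 - -7693 = 28 \cdot 7 + 7693 = 196 + 7693 = 7889$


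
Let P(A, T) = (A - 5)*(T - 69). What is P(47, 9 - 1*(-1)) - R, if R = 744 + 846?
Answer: -4068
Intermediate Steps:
P(A, T) = (-69 + T)*(-5 + A) (P(A, T) = (-5 + A)*(-69 + T) = (-69 + T)*(-5 + A))
R = 1590
P(47, 9 - 1*(-1)) - R = (345 - 69*47 - 5*(9 - 1*(-1)) + 47*(9 - 1*(-1))) - 1*1590 = (345 - 3243 - 5*(9 + 1) + 47*(9 + 1)) - 1590 = (345 - 3243 - 5*10 + 47*10) - 1590 = (345 - 3243 - 50 + 470) - 1590 = -2478 - 1590 = -4068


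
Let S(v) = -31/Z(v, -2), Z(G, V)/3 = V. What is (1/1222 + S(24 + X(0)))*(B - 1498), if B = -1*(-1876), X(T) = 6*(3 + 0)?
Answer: 1193472/611 ≈ 1953.3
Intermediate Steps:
X(T) = 18 (X(T) = 6*3 = 18)
Z(G, V) = 3*V
S(v) = 31/6 (S(v) = -31/(3*(-2)) = -31/(-6) = -31*(-⅙) = 31/6)
B = 1876
(1/1222 + S(24 + X(0)))*(B - 1498) = (1/1222 + 31/6)*(1876 - 1498) = (1/1222 + 31/6)*378 = (9472/1833)*378 = 1193472/611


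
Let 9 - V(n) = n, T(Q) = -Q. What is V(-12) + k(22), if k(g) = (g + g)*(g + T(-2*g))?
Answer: 2925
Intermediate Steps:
V(n) = 9 - n
k(g) = 6*g² (k(g) = (g + g)*(g - (-2)*g) = (2*g)*(g + 2*g) = (2*g)*(3*g) = 6*g²)
V(-12) + k(22) = (9 - 1*(-12)) + 6*22² = (9 + 12) + 6*484 = 21 + 2904 = 2925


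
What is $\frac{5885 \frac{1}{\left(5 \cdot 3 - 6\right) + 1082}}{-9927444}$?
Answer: $- \frac{5885}{10830841404} \approx -5.4336 \cdot 10^{-7}$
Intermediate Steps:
$\frac{5885 \frac{1}{\left(5 \cdot 3 - 6\right) + 1082}}{-9927444} = \frac{5885}{\left(15 - 6\right) + 1082} \left(- \frac{1}{9927444}\right) = \frac{5885}{9 + 1082} \left(- \frac{1}{9927444}\right) = \frac{5885}{1091} \left(- \frac{1}{9927444}\right) = - \frac{5885}{10830841404}$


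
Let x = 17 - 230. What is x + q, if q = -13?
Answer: -226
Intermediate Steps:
x = -213
x + q = -213 - 13 = -226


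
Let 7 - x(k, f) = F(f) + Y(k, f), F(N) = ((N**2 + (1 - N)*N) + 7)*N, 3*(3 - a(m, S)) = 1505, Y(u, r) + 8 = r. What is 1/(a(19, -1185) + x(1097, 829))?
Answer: -3/2083070 ≈ -1.4402e-6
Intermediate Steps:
Y(u, r) = -8 + r
a(m, S) = -1496/3 (a(m, S) = 3 - 1/3*1505 = 3 - 1505/3 = -1496/3)
F(N) = N*(7 + N**2 + N*(1 - N)) (F(N) = ((N**2 + N*(1 - N)) + 7)*N = (7 + N**2 + N*(1 - N))*N = N*(7 + N**2 + N*(1 - N)))
x(k, f) = 15 - f - f*(7 + f) (x(k, f) = 7 - (f*(7 + f) + (-8 + f)) = 7 - (-8 + f + f*(7 + f)) = 7 + (8 - f - f*(7 + f)) = 15 - f - f*(7 + f))
1/(a(19, -1185) + x(1097, 829)) = 1/(-1496/3 + (15 - 1*829 - 1*829*(7 + 829))) = 1/(-1496/3 + (15 - 829 - 1*829*836)) = 1/(-1496/3 + (15 - 829 - 693044)) = 1/(-1496/3 - 693858) = 1/(-2083070/3) = -3/2083070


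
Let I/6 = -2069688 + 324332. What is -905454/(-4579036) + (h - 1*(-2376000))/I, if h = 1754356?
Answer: -26792645986/136228090173 ≈ -0.19667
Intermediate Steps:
I = -10472136 (I = 6*(-2069688 + 324332) = 6*(-1745356) = -10472136)
-905454/(-4579036) + (h - 1*(-2376000))/I = -905454/(-4579036) + (1754356 - 1*(-2376000))/(-10472136) = -905454*(-1/4579036) + (1754356 + 2376000)*(-1/10472136) = 41157/208138 + 4130356*(-1/10472136) = 41157/208138 - 1032589/2618034 = -26792645986/136228090173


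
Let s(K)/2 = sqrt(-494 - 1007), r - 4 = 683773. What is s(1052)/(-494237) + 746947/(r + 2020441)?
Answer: 746947/2704218 - 2*I*sqrt(1501)/494237 ≈ 0.27622 - 0.00015678*I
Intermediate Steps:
r = 683777 (r = 4 + 683773 = 683777)
s(K) = 2*I*sqrt(1501) (s(K) = 2*sqrt(-494 - 1007) = 2*sqrt(-1501) = 2*(I*sqrt(1501)) = 2*I*sqrt(1501))
s(1052)/(-494237) + 746947/(r + 2020441) = (2*I*sqrt(1501))/(-494237) + 746947/(683777 + 2020441) = (2*I*sqrt(1501))*(-1/494237) + 746947/2704218 = -2*I*sqrt(1501)/494237 + 746947*(1/2704218) = -2*I*sqrt(1501)/494237 + 746947/2704218 = 746947/2704218 - 2*I*sqrt(1501)/494237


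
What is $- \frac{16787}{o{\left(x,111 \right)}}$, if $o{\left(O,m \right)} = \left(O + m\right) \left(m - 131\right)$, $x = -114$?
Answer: $- \frac{16787}{60} \approx -279.78$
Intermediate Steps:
$o{\left(O,m \right)} = \left(-131 + m\right) \left(O + m\right)$ ($o{\left(O,m \right)} = \left(O + m\right) \left(-131 + m\right) = \left(-131 + m\right) \left(O + m\right)$)
$- \frac{16787}{o{\left(x,111 \right)}} = - \frac{16787}{111^{2} - -14934 - 14541 - 12654} = - \frac{16787}{12321 + 14934 - 14541 - 12654} = - \frac{16787}{60}$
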